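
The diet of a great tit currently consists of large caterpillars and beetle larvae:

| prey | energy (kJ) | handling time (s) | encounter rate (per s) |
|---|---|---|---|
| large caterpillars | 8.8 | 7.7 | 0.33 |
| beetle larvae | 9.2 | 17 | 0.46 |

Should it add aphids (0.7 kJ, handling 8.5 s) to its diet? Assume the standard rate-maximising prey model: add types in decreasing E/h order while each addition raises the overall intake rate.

No

On large caterpillars and beetle larvae alone, R = ΣλE/(1+Σλh) = 7.136/11.36 = 0.6281 kJ/s.
Profitability of aphids: 0.7/8.5 = 0.08235 kJ/s.
0.08235 < 0.6281, so adding aphids would lower the average — exclude it.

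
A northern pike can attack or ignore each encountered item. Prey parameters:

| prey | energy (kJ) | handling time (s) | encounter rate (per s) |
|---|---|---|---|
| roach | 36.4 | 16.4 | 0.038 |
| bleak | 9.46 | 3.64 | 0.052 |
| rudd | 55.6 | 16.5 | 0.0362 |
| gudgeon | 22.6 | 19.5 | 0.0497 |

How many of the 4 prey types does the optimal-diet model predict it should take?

3

Profitabilities (E/h, kJ/s): rudd 3.37, bleak 2.6, roach 2.22, gudgeon 1.16. Add prey in this order while the next type's profitability exceeds the intake rate on those already taken.
Rate on top 1: 1.26. bleak: 2.6 > 1.26 → include.
Rate on top 2: 1.402. roach: 2.22 > 1.402 → include.
Rate on top 3: 1.613. gudgeon: 1.16 < 1.613 → exclude; stop.
Optimal diet: rudd, bleak, roach — 3 of 4 types.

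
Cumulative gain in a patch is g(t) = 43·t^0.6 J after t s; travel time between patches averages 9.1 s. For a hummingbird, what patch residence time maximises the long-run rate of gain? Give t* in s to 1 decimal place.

Optimal t* satisfies g'(t*) = g(t*)/(T + t*).
g'(t) = 0.6·43·t^-0.4. Setting 0.6·43·t^-0.4 = 43·t^0.6/(9.1+t) gives 0.6(9.1+t) = t, so 0.40·t = 0.6×9.1.
t* = 0.6×9.1/0.40 = 13.65 s.

13.6 s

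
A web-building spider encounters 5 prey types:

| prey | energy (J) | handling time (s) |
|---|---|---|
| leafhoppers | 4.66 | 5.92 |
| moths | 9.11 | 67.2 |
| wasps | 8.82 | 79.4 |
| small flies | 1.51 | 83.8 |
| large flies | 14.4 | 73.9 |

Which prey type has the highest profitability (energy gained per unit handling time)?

leafhoppers

In descending order of E/h:
leafhoppers: 4.66/5.92 = 0.787 J/s
large flies: 14.4/73.9 = 0.195 J/s
moths: 9.11/67.2 = 0.136 J/s
wasps: 8.82/79.4 = 0.111 J/s
small flies: 1.51/83.8 = 0.018 J/s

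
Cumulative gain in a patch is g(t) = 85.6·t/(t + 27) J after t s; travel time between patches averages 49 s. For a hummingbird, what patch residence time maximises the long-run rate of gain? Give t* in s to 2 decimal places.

36.37 s

By the marginal value theorem, leave when the instantaneous gain rate g'(t) equals the habitat-wide average g(t)/(T + t).
g'(t) = 85.6·27/(t + 27)². Setting 85.6·27/(t+27)² = 85.6t/[(t+27)(49+t)] gives 27(49+t) = t(t+27), so t² = 27×49 = 1323.
t* = √1323 = 36.37 s.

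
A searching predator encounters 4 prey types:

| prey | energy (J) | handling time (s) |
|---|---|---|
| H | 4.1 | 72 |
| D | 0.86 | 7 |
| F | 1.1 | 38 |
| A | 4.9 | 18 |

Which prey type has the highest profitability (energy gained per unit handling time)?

Profitability E/h (J/s): H = 4.1/72 = 0.0569, D = 0.86/7 = 0.123, F = 1.1/38 = 0.0289, A = 4.9/18 = 0.272.
Ranked: A > D > H > F.

A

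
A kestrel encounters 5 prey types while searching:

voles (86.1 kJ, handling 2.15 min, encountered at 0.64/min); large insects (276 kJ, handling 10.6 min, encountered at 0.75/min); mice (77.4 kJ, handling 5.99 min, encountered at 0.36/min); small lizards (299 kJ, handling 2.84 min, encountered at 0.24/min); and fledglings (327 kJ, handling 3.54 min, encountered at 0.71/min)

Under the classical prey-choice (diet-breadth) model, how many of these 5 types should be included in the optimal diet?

2

Profitabilities (E/h, kJ/min): small lizards 105, fledglings 92.4, voles 40, large insects 26, mice 12.9. Add prey in this order while the next type's profitability exceeds the intake rate on those already taken.
Rate on top 1: 42.67. fledglings: 92.4 > 42.67 → include.
Rate on top 2: 72.45. voles: 40 < 72.45 → exclude; stop.
Optimal diet: small lizards, fledglings — 2 of 5 types.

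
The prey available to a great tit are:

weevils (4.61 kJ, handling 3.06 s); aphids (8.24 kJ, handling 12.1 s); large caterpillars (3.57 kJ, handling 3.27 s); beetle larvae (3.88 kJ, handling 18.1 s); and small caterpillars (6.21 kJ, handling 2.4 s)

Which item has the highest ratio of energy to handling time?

small caterpillars

In descending order of E/h:
small caterpillars: 6.21/2.4 = 2.59 kJ/s
weevils: 4.61/3.06 = 1.51 kJ/s
large caterpillars: 3.57/3.27 = 1.09 kJ/s
aphids: 8.24/12.1 = 0.681 kJ/s
beetle larvae: 3.88/18.1 = 0.214 kJ/s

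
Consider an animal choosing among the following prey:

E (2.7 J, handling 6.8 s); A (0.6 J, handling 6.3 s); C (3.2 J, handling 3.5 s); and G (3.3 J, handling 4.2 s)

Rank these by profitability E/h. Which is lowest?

In descending order of E/h:
C: 3.2/3.5 = 0.914 J/s
G: 3.3/4.2 = 0.786 J/s
E: 2.7/6.8 = 0.397 J/s
A: 0.6/6.3 = 0.0952 J/s

A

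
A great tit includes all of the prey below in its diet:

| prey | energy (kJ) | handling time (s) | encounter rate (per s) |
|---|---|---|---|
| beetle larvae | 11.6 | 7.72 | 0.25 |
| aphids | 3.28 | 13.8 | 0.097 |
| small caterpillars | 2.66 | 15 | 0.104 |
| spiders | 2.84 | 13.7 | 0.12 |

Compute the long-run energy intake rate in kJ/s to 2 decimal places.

0.51 kJ/s

R = (0.25×11.6 + 0.097×3.28 + 0.104×2.66 + 0.12×2.84) / (1 + 0.25×7.72 + 0.097×13.8 + 0.104×15 + 0.12×13.7) = 3.836/7.473 = 0.5133 kJ/s.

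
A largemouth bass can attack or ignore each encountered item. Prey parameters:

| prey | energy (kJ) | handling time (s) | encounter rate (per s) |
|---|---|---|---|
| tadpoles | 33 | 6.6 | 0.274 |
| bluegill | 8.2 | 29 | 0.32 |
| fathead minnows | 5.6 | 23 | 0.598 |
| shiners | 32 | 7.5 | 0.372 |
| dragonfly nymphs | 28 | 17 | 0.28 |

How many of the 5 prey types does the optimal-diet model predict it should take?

2

Rank by E/h (kJ/s): tadpoles 5, shiners 4.27, dragonfly nymphs 1.65, bluegill 0.283, fathead minnows 0.243. Include each in turn until the next type's E/h falls below the running intake rate.
Rate on top 1: 3.22. shiners: 4.27 > 3.22 → include.
Rate on top 2: 3.741. dragonfly nymphs: 1.65 < 3.741 → exclude; stop.
Optimal diet: tadpoles, shiners — 2 of 5 types.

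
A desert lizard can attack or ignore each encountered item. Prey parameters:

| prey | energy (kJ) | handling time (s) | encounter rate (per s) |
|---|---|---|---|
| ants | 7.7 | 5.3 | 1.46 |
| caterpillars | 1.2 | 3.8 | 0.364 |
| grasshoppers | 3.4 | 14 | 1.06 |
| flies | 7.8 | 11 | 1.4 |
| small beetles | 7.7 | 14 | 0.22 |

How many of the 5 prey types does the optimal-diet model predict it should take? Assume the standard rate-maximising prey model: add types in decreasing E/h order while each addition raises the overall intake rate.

1

Rank by E/h (kJ/s): ants 1.45, flies 0.709, small beetles 0.55, caterpillars 0.316, grasshoppers 0.243. Include each in turn until the next type's E/h falls below the running intake rate.
Rate on top 1: 1.287. flies: 0.709 < 1.287 → exclude; stop.
Optimal diet: ants — 1 of 5 types.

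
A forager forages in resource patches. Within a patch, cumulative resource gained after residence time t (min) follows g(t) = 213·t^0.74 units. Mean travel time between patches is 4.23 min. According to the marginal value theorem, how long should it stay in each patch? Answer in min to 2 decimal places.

By the marginal value theorem, leave when the instantaneous gain rate g'(t) equals the habitat-wide average g(t)/(T + t).
g'(t) = 0.74·213·t^-0.26. Setting 0.74·213·t^-0.26 = 213·t^0.74/(4.23+t) gives 0.74(4.23+t) = t, so 0.26·t = 0.74×4.23.
t* = 0.74×4.23/0.26 = 12.04 min.

12.04 min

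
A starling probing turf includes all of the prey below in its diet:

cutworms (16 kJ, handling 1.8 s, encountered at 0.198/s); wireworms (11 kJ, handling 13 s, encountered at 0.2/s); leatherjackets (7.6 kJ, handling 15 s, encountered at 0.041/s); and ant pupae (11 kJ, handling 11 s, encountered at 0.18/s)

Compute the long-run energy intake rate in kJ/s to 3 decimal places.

1.169 kJ/s

R = Σλ_iE_i / (1 + Σλ_ih_i)
Numerator: 0.198×16 + 0.2×11 + 0.041×7.6 + 0.18×11 = 7.66
Denominator: 1 + 0.198×1.8 + 0.2×13 + 0.041×15 + 0.18×11 = 6.551
R = 7.66/6.551 = 1.169 kJ/s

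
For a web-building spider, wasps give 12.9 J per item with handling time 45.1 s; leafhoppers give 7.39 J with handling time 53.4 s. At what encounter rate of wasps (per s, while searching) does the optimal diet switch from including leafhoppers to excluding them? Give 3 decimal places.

0.021 per s

At the threshold, the rate on wasps alone equals the profitability of leafhoppers: λ·12.9/(1 + λ·45.1) = 7.39/53.4 = 0.1384.
Rearranging, λ(12.9 − 0.1384×45.1) = 0.1384, so λ = 0.1384/6.659 = 0.02078 per s.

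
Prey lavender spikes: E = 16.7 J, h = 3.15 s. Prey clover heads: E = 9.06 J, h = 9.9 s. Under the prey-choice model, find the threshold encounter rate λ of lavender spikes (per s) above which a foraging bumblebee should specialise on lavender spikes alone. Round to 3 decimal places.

0.066 per s

At the threshold, the rate on lavender spikes alone equals the profitability of clover heads: λ·16.7/(1 + λ·3.15) = 9.06/9.9 = 0.9152.
Rearranging, λ(16.7 − 0.9152×3.15) = 0.9152, so λ = 0.9152/13.82 = 0.06623 per s.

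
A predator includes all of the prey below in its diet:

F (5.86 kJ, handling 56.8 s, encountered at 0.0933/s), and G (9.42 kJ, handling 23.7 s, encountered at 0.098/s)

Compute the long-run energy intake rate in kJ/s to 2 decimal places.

R = Σλ_iE_i / (1 + Σλ_ih_i)
Numerator: 0.0933×5.86 + 0.098×9.42 = 1.47
Denominator: 1 + 0.0933×56.8 + 0.098×23.7 = 8.622
R = 1.47/8.622 = 0.1705 kJ/s

0.17 kJ/s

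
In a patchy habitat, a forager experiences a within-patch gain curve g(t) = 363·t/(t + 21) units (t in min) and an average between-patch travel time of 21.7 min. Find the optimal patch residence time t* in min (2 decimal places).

Maximise g(t)/(T+t): set derivative to zero → g'(t)(T+t) = g(t).
g'(t) = 363·21/(t + 21)². Setting 363·21/(t+21)² = 363t/[(t+21)(21.7+t)] gives 21(21.7+t) = t(t+21), so t² = 21×21.7 = 455.7.
t* = √455.7 = 21.35 min.

21.35 min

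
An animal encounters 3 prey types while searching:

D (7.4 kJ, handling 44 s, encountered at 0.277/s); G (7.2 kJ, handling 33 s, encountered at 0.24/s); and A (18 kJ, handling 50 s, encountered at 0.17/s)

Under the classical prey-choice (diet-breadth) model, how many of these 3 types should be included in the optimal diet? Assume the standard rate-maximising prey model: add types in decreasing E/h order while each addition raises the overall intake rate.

Rank by E/h (kJ/s): A 0.36, G 0.218, D 0.168. Include each in turn until the next type's E/h falls below the running intake rate.
Rate on top 1: 0.3221. G: 0.218 < 0.3221 → exclude; stop.
Optimal diet: A — 1 of 3 types.

1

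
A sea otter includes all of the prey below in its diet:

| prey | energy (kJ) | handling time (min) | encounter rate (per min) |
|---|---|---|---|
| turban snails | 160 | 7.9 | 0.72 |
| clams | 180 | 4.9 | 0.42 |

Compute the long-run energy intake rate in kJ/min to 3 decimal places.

21.816 kJ/min

Energy encountered per unit search time: 0.72×160 + 0.42×180 = 190.8 kJ/min.
Handling time per unit search time: 0.72×7.9 + 0.42×4.9 = 7.746.
Rate = 190.8/(1 + 7.746) = 21.82 kJ/min.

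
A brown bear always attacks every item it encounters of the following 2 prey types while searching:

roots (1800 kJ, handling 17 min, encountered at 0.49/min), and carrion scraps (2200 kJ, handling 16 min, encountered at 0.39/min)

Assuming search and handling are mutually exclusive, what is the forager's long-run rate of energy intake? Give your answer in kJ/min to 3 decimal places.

R = Σλ_iE_i / (1 + Σλ_ih_i)
Numerator: 0.49×1800 + 0.39×2200 = 1740
Denominator: 1 + 0.49×17 + 0.39×16 = 15.57
R = 1740/15.57 = 111.8 kJ/min

111.753 kJ/min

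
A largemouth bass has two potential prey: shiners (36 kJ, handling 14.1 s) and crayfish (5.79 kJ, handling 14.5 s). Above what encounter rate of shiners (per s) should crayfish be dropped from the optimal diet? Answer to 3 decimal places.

At the threshold, the rate on shiners alone equals the profitability of crayfish: λ·36/(1 + λ·14.1) = 5.79/14.5 = 0.3993.
Rearranging, λ(36 − 0.3993×14.1) = 0.3993, so λ = 0.3993/30.37 = 0.01315 per s.

0.013 per s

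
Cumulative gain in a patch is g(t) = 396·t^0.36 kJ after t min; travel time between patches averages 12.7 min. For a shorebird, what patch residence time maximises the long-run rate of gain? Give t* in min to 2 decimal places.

7.14 min

Optimal t* satisfies g'(t*) = g(t*)/(T + t*).
g'(t) = 0.36·396·t^-0.64. Setting 0.36·396·t^-0.64 = 396·t^0.36/(12.7+t) gives 0.36(12.7+t) = t, so 0.64·t = 0.36×12.7.
t* = 0.36×12.7/0.64 = 7.144 min.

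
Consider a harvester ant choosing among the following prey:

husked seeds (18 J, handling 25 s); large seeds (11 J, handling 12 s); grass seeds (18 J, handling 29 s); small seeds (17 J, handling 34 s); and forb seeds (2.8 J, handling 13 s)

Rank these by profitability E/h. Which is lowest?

In descending order of E/h:
large seeds: 11/12 = 0.917 J/s
husked seeds: 18/25 = 0.72 J/s
grass seeds: 18/29 = 0.621 J/s
small seeds: 17/34 = 0.5 J/s
forb seeds: 2.8/13 = 0.215 J/s

forb seeds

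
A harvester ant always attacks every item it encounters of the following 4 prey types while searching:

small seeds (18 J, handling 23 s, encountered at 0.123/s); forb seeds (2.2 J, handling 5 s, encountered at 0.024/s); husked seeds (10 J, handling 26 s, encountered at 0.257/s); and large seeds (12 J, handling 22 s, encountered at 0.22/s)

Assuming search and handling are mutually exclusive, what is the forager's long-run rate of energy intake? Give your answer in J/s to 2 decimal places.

R = Σλ_iE_i / (1 + Σλ_ih_i)
Numerator: 0.123×18 + 0.024×2.2 + 0.257×10 + 0.22×12 = 7.477
Denominator: 1 + 0.123×23 + 0.024×5 + 0.257×26 + 0.22×22 = 15.47
R = 7.477/15.47 = 0.4833 J/s

0.48 J/s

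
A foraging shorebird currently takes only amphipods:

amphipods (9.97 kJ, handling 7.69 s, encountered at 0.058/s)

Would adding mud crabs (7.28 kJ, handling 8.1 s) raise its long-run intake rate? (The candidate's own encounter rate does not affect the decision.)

Yes

On amphipods alone, R = ΣλE/(1+Σλh) = 0.5783/1.446 = 0.3999 kJ/s.
mud crabs: E/h = 7.28/8.1 = 0.8988 kJ/s.
0.8988 > 0.3999, so adding mud crabs raises the average — include it.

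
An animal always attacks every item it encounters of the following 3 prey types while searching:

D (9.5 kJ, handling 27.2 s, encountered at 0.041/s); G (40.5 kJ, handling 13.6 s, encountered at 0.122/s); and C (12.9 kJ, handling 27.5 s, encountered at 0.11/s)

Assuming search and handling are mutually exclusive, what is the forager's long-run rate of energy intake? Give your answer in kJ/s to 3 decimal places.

Energy encountered per unit search time: 0.041×9.5 + 0.122×40.5 + 0.11×12.9 = 6.75 kJ/s.
Handling time per unit search time: 0.041×27.2 + 0.122×13.6 + 0.11×27.5 = 5.799.
Rate = 6.75/(1 + 5.799) = 0.9927 kJ/s.

0.993 kJ/s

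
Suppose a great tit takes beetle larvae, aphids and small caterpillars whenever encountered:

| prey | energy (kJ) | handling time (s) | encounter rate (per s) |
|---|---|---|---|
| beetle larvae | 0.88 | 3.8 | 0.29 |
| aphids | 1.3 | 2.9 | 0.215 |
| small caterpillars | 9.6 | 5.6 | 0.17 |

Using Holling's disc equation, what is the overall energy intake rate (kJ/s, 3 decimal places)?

0.589 kJ/s

Energy encountered per unit search time: 0.29×0.88 + 0.215×1.3 + 0.17×9.6 = 2.167 kJ/s.
Handling time per unit search time: 0.29×3.8 + 0.215×2.9 + 0.17×5.6 = 2.677.
Rate = 2.167/(1 + 2.677) = 0.5892 kJ/s.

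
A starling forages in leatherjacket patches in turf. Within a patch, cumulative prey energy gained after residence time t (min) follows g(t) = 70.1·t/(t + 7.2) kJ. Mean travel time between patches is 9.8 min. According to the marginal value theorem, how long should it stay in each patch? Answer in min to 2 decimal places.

8.40 min

Optimal t* satisfies g'(t*) = g(t*)/(T + t*).
g'(t) = 70.1·7.2/(t + 7.2)². Setting 70.1·7.2/(t+7.2)² = 70.1t/[(t+7.2)(9.8+t)] gives 7.2(9.8+t) = t(t+7.2), so t² = 7.2×9.8 = 70.56.
t* = √70.56 = 8.4 min.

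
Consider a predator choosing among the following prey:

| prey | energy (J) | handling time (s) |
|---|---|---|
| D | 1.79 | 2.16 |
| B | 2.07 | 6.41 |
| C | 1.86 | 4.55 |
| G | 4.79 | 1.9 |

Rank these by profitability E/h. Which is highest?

Profitability E/h (J/s): D = 1.79/2.16 = 0.829, B = 2.07/6.41 = 0.323, C = 1.86/4.55 = 0.409, G = 4.79/1.9 = 2.52.
Ranked: G > D > C > B.

G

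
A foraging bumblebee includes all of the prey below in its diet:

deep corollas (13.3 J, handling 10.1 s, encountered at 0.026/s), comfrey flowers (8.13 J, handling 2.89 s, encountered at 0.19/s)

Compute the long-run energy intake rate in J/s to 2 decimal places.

1.04 J/s

Energy encountered per unit search time: 0.026×13.3 + 0.19×8.13 = 1.891 J/s.
Handling time per unit search time: 0.026×10.1 + 0.19×2.89 = 0.8117.
Rate = 1.891/(1 + 0.8117) = 1.043 J/s.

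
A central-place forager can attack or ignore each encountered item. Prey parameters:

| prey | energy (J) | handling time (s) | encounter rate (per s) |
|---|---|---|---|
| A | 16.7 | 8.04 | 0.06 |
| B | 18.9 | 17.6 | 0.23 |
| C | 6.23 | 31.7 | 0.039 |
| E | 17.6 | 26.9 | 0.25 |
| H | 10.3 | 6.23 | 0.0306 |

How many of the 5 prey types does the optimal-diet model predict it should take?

Rank by E/h (J/s): A 2.08, H 1.65, B 1.07, E 0.654, C 0.197. Include each in turn until the next type's E/h falls below the running intake rate.
Rate on top 1: 0.6759. H: 1.65 > 0.6759 → include.
Rate on top 2: 0.7873. B: 1.07 > 0.7873 → include.
Rate on top 3: 0.9901. E: 0.654 < 0.9901 → exclude; stop.
Optimal diet: A, H, B — 3 of 5 types.

3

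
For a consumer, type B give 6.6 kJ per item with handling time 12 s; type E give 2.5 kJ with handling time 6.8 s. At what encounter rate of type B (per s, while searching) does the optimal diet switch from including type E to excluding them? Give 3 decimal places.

0.168 per s

The zero-one rule: include type E iff E₂/h₂ > λE₁/(1+λh₁). Equality gives the switch point.
λE₁h₂ = E₂ + λE₂h₁ ⇒ λ = E₂/(E₁h₂ − E₂h₁) = 2.5/(44.88 − 30) = 0.168 per s.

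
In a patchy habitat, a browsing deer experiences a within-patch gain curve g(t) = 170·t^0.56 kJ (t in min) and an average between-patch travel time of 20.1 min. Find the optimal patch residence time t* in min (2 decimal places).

By the marginal value theorem, leave when the instantaneous gain rate g'(t) equals the habitat-wide average g(t)/(T + t).
g'(t) = 0.56·170·t^-0.44. Setting 0.56·170·t^-0.44 = 170·t^0.56/(20.1+t) gives 0.56(20.1+t) = t, so 0.44·t = 0.56×20.1.
t* = 0.56×20.1/0.44 = 25.58 min.

25.58 min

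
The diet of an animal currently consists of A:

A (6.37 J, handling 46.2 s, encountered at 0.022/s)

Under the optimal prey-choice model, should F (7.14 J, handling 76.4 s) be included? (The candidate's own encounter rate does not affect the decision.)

Yes

On A alone, R = ΣλE/(1+Σλh) = 0.1401/2.016 = 0.0695 J/s.
Profitability of F: 7.14/76.4 = 0.09346 J/s.
Since 0.09346 > R, including F increases the long-run rate.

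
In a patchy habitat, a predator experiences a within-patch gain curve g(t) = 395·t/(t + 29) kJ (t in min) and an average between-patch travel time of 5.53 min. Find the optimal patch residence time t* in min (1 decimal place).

12.7 min

Maximise g(t)/(T+t): set derivative to zero → g'(t)(T+t) = g(t).
g'(t) = 395·29/(t + 29)². Setting 395·29/(t+29)² = 395t/[(t+29)(5.53+t)] gives 29(5.53+t) = t(t+29), so t² = 29×5.53 = 160.4.
t* = √160.4 = 12.66 min.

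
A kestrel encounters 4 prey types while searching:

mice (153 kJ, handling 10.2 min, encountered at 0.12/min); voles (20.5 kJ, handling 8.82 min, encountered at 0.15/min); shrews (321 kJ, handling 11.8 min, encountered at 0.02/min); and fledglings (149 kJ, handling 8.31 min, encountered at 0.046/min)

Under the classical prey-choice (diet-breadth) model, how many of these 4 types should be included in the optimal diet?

3

Profitabilities (E/h, kJ/min): shrews 27.2, fledglings 17.9, mice 15, voles 2.32. Add prey in this order while the next type's profitability exceeds the intake rate on those already taken.
Rate on top 1: 5.194. fledglings: 17.9 > 5.194 → include.
Rate on top 2: 8.203. mice: 15 > 8.203 → include.
Rate on top 3: 11.13. voles: 2.32 < 11.13 → exclude; stop.
Optimal diet: shrews, fledglings, mice — 3 of 4 types.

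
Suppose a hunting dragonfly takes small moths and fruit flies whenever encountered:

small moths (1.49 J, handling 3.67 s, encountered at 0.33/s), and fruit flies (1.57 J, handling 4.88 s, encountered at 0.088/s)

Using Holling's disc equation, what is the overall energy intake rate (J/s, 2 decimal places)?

0.24 J/s

R = Σλ_iE_i / (1 + Σλ_ih_i)
Numerator: 0.33×1.49 + 0.088×1.57 = 0.6299
Denominator: 1 + 0.33×3.67 + 0.088×4.88 = 2.641
R = 0.6299/2.641 = 0.2385 J/s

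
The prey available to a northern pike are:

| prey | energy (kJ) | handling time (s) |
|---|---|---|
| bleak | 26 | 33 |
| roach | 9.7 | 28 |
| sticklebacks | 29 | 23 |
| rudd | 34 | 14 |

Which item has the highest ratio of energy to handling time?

rudd

Profitability E/h (kJ/s): bleak = 26/33 = 0.788, roach = 9.7/28 = 0.346, sticklebacks = 29/23 = 1.26, rudd = 34/14 = 2.43.
Ranked: rudd > sticklebacks > bleak > roach.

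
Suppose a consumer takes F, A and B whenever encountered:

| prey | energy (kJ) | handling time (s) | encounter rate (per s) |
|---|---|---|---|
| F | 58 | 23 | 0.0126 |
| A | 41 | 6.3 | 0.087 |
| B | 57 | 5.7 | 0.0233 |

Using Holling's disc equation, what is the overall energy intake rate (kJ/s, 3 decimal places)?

2.855 kJ/s

R = (0.0126×58 + 0.087×41 + 0.0233×57) / (1 + 0.0126×23 + 0.087×6.3 + 0.0233×5.7) = 5.626/1.971 = 2.855 kJ/s.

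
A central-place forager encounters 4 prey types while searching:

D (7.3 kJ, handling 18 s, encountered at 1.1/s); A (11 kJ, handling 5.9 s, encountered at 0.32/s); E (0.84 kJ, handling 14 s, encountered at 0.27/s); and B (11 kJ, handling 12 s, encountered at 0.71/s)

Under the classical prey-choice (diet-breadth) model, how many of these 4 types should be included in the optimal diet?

Profitabilities (E/h, kJ/s): A 1.86, B 0.917, D 0.406, E 0.06. Add prey in this order while the next type's profitability exceeds the intake rate on those already taken.
Rate on top 1: 1.219. B: 0.917 < 1.219 → exclude; stop.
Optimal diet: A — 1 of 4 types.

1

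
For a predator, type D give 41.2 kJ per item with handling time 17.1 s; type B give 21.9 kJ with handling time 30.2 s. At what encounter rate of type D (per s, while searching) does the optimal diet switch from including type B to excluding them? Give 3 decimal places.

0.025 per s

Drop type B once their profitability E₂/h₂ falls below the rate achievable on type D alone: E₂/h₂ = λE₁/(1 + λh₁).
Solve for λ: λE₁h₂ = E₂(1 + λh₁) → λ(E₁h₂ − E₂h₁) = E₂ → λ = E₂/(E₁h₂ − E₂h₁).
λ = 21.9/(41.2×30.2 − 21.9×17.1) = 21.9/869.8 = 0.02518 per s.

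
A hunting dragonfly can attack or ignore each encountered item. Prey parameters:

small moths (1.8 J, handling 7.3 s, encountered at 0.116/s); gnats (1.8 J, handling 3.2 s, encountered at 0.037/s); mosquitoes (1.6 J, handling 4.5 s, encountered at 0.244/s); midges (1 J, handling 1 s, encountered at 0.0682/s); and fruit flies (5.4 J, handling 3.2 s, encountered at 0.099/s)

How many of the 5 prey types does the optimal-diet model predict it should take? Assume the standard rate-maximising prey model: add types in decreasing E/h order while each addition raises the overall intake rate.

3

Profitabilities (E/h, J/s): fruit flies 1.69, midges 1, gnats 0.562, mosquitoes 0.356, small moths 0.247. Add prey in this order while the next type's profitability exceeds the intake rate on those already taken.
Rate on top 1: 0.406. midges: 1 > 0.406 → include.
Rate on top 2: 0.4352. gnats: 0.562 > 0.4352 → include.
Rate on top 3: 0.4453. mosquitoes: 0.356 < 0.4453 → exclude; stop.
Optimal diet: fruit flies, midges, gnats — 3 of 5 types.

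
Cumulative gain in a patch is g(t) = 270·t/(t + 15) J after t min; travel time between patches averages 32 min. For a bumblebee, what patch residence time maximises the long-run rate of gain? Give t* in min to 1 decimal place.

By the marginal value theorem, leave when the instantaneous gain rate g'(t) equals the habitat-wide average g(t)/(T + t).
g'(t) = 270·15/(t + 15)². Setting 270·15/(t+15)² = 270t/[(t+15)(32+t)] gives 15(32+t) = t(t+15), so t² = 15×32 = 480.
t* = √480 = 21.91 min.

21.9 min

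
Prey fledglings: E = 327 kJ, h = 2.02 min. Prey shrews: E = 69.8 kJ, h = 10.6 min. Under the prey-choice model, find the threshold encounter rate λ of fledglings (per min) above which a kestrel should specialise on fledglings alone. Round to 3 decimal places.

At the threshold, the rate on fledglings alone equals the profitability of shrews: λ·327/(1 + λ·2.02) = 69.8/10.6 = 6.585.
Rearranging, λ(327 − 6.585×2.02) = 6.585, so λ = 6.585/313.7 = 0.02099 per min.

0.021 per min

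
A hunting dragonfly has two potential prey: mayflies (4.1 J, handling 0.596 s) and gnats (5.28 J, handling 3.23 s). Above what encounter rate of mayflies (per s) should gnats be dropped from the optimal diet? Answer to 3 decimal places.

0.523 per s

Drop gnats once their profitability E₂/h₂ falls below the rate achievable on mayflies alone: E₂/h₂ = λE₁/(1 + λh₁).
Solve for λ: λE₁h₂ = E₂(1 + λh₁) → λ(E₁h₂ − E₂h₁) = E₂ → λ = E₂/(E₁h₂ − E₂h₁).
λ = 5.28/(4.1×3.23 − 5.28×0.596) = 5.28/10.1 = 0.523 per s.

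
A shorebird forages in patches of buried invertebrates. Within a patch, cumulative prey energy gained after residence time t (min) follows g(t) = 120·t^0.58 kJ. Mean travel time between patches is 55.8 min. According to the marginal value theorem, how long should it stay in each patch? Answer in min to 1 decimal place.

Maximise g(t)/(T+t): set derivative to zero → g'(t)(T+t) = g(t).
g'(t) = 0.58·120·t^-0.42. Setting 0.58·120·t^-0.42 = 120·t^0.58/(55.8+t) gives 0.58(55.8+t) = t, so 0.42·t = 0.58×55.8.
t* = 0.58×55.8/0.42 = 77.06 min.

77.1 min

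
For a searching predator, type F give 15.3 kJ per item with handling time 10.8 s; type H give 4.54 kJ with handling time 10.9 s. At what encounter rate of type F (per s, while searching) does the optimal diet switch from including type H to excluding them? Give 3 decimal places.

The zero-one rule: include type H iff E₂/h₂ > λE₁/(1+λh₁). Equality gives the switch point.
λE₁h₂ = E₂ + λE₂h₁ ⇒ λ = E₂/(E₁h₂ − E₂h₁) = 4.54/(166.8 − 49.03) = 0.03856 per s.

0.039 per s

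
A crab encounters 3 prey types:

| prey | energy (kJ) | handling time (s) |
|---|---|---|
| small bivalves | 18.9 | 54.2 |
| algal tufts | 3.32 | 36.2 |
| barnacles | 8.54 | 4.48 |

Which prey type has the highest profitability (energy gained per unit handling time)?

barnacles

Profitability E/h (kJ/s): small bivalves = 18.9/54.2 = 0.349, algal tufts = 3.32/36.2 = 0.0917, barnacles = 8.54/4.48 = 1.91.
Ranked: barnacles > small bivalves > algal tufts.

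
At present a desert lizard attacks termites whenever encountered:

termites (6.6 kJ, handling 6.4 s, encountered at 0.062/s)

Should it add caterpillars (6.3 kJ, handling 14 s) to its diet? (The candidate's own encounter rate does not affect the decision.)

Yes

On termites alone, R = ΣλE/(1+Σλh) = 0.4092/1.397 = 0.293 kJ/s.
caterpillars: E/h = 6.3/14 = 0.45 kJ/s.
Since 0.45 > R, including caterpillars increases the long-run rate.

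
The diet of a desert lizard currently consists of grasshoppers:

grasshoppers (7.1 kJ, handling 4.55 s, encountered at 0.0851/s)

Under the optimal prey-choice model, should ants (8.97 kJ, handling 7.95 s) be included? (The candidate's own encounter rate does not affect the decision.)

On grasshoppers alone, R = ΣλE/(1+Σλh) = 0.6042/1.387 = 0.4356 kJ/s.
Profitability of ants: 8.97/7.95 = 1.128 kJ/s.
1.128 > 0.4356, so adding ants raises the average — include it.

Yes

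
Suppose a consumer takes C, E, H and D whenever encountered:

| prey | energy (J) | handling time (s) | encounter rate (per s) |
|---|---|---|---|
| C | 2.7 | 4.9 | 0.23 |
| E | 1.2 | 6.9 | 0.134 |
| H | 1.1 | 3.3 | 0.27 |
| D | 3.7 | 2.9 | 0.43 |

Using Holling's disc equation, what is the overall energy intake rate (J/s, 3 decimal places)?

R = (0.23×2.7 + 0.134×1.2 + 0.27×1.1 + 0.43×3.7) / (1 + 0.23×4.9 + 0.134×6.9 + 0.27×3.3 + 0.43×2.9) = 2.67/5.19 = 0.5145 J/s.

0.514 J/s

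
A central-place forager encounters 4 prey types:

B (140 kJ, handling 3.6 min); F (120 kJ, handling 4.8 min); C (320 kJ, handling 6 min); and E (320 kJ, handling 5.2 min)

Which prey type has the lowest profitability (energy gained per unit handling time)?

Profitability E/h (kJ/min): B = 140/3.6 = 38.9, F = 120/4.8 = 25, C = 320/6 = 53.3, E = 320/5.2 = 61.5.
Ranked: E > C > B > F.

F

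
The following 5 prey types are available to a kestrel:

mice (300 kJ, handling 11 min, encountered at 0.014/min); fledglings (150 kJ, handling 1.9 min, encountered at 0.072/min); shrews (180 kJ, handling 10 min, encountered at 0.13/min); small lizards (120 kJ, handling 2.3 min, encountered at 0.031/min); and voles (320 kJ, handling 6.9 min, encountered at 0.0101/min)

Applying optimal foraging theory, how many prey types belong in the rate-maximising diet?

E/h in descending order: fledglings 78.9, small lizards 52.2, voles 46.4, mice 27.3, shrews 18 kJ/min. The optimal diet is the largest prefix of this list for which every included type satisfies E_i/h_i > R on the types above it.
Rate on top 1: 9.5. small lizards: 52.2 > 9.5 → include.
Rate on top 2: 12.02. voles: 46.4 > 12.02 → include.
Rate on top 3: 13.89. mice: 27.3 > 13.89 → include.
Rate on top 4: 15.33. shrews: 18 > 15.33 → include.
Optimal diet: fledglings, small lizards, voles, mice, shrews — 5 of 5 types.

5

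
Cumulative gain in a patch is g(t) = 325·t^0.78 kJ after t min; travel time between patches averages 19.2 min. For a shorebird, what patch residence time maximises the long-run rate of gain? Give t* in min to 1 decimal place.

68.1 min

Optimal t* satisfies g'(t*) = g(t*)/(T + t*).
g'(t) = 0.78·325·t^-0.22. Setting 0.78·325·t^-0.22 = 325·t^0.78/(19.2+t) gives 0.78(19.2+t) = t, so 0.22·t = 0.78×19.2.
t* = 0.78×19.2/0.22 = 68.07 min.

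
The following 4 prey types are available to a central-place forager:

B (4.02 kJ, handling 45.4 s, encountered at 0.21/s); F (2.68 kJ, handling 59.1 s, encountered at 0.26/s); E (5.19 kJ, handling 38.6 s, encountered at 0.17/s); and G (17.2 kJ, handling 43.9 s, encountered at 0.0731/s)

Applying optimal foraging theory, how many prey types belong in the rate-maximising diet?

E/h in descending order: G 0.392, E 0.134, B 0.0885, F 0.0453 kJ/s. The optimal diet is the largest prefix of this list for which every included type satisfies E_i/h_i > R on the types above it.
Rate on top 1: 0.2987. E: 0.134 < 0.2987 → exclude; stop.
Optimal diet: G — 1 of 4 types.

1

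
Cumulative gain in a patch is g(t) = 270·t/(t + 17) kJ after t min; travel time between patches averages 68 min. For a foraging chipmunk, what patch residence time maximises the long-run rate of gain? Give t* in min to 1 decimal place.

34.0 min

Optimal t* satisfies g'(t*) = g(t*)/(T + t*).
g'(t) = 270·17/(t + 17)². Setting 270·17/(t+17)² = 270t/[(t+17)(68+t)] gives 17(68+t) = t(t+17), so t² = 17×68 = 1156.
t* = √1156 = 34 min.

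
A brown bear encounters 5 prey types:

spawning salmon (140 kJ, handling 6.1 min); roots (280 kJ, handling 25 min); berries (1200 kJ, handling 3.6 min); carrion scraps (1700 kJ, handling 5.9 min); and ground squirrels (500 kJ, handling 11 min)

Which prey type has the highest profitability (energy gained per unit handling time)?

In descending order of E/h:
berries: 1200/3.6 = 333 kJ/min
carrion scraps: 1700/5.9 = 288 kJ/min
ground squirrels: 500/11 = 45.5 kJ/min
spawning salmon: 140/6.1 = 23 kJ/min
roots: 280/25 = 11.2 kJ/min

berries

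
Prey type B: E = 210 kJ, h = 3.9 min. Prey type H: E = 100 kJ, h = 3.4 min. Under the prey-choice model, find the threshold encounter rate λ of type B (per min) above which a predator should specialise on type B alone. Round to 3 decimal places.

0.309 per min

Drop type H once their profitability E₂/h₂ falls below the rate achievable on type B alone: E₂/h₂ = λE₁/(1 + λh₁).
Solve for λ: λE₁h₂ = E₂(1 + λh₁) → λ(E₁h₂ − E₂h₁) = E₂ → λ = E₂/(E₁h₂ − E₂h₁).
λ = 100/(210×3.4 − 100×3.9) = 100/324 = 0.3086 per min.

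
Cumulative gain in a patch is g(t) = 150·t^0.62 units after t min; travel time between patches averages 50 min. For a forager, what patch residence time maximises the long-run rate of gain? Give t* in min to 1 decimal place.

81.6 min

Maximise g(t)/(T+t): set derivative to zero → g'(t)(T+t) = g(t).
g'(t) = 0.62·150·t^-0.38. Setting 0.62·150·t^-0.38 = 150·t^0.62/(50+t) gives 0.62(50+t) = t, so 0.38·t = 0.62×50.
t* = 0.62×50/0.38 = 81.58 min.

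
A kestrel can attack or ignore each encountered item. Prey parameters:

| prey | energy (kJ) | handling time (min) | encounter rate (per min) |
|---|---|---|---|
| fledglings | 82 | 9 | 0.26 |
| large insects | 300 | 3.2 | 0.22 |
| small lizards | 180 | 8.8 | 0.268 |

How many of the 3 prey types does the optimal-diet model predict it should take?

1

E/h in descending order: large insects 93.8, small lizards 20.5, fledglings 9.11 kJ/min. The optimal diet is the largest prefix of this list for which every included type satisfies E_i/h_i > R on the types above it.
Rate on top 1: 38.73. small lizards: 20.5 < 38.73 → exclude; stop.
Optimal diet: large insects — 1 of 3 types.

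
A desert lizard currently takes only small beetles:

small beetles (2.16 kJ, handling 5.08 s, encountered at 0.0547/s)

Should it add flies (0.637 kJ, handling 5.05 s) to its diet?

Current rate: (0.0547×2.16)/(1 + 0.0547×5.08) = 0.09246 kJ/s.
flies: E/h = 0.637/5.05 = 0.1261 kJ/s.
0.1261 > 0.09246, so adding flies raises the average — include it.

Yes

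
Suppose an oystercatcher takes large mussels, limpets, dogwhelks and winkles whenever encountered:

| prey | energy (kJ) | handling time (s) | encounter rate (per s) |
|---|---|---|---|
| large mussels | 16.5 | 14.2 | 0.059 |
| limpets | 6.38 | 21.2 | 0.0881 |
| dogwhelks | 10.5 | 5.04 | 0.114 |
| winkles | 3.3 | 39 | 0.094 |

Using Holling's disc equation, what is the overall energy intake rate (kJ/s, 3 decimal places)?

0.383 kJ/s

R = (0.059×16.5 + 0.0881×6.38 + 0.114×10.5 + 0.094×3.3) / (1 + 0.059×14.2 + 0.0881×21.2 + 0.114×5.04 + 0.094×39) = 3.043/7.946 = 0.3829 kJ/s.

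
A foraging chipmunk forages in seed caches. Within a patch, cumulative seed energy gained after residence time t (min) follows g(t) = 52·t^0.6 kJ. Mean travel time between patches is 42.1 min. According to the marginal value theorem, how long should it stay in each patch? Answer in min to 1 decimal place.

63.1 min

By the marginal value theorem, leave when the instantaneous gain rate g'(t) equals the habitat-wide average g(t)/(T + t).
g'(t) = 0.6·52·t^-0.4. Setting 0.6·52·t^-0.4 = 52·t^0.6/(42.1+t) gives 0.6(42.1+t) = t, so 0.40·t = 0.6×42.1.
t* = 0.6×42.1/0.40 = 63.15 min.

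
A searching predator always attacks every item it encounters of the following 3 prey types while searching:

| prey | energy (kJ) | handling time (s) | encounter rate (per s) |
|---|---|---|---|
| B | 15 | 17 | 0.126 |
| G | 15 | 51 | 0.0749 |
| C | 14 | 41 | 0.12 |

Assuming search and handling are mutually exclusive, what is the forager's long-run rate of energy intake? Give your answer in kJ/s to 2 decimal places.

Energy encountered per unit search time: 0.126×15 + 0.0749×15 + 0.12×14 = 4.694 kJ/s.
Handling time per unit search time: 0.126×17 + 0.0749×51 + 0.12×41 = 10.88.
Rate = 4.694/(1 + 10.88) = 0.395 kJ/s.

0.40 kJ/s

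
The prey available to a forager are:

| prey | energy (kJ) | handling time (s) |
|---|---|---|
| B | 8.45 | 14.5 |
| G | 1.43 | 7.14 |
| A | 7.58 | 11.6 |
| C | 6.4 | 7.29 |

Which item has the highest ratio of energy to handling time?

C

Profitability E/h (kJ/s): B = 8.45/14.5 = 0.583, G = 1.43/7.14 = 0.2, A = 7.58/11.6 = 0.653, C = 6.4/7.29 = 0.878.
Ranked: C > A > B > G.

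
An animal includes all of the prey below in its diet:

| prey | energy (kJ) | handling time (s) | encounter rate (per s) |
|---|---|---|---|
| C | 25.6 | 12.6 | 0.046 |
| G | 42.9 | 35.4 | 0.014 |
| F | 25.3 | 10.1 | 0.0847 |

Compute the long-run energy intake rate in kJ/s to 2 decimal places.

1.34 kJ/s

Energy encountered per unit search time: 0.046×25.6 + 0.014×42.9 + 0.0847×25.3 = 3.921 kJ/s.
Handling time per unit search time: 0.046×12.6 + 0.014×35.4 + 0.0847×10.1 = 1.931.
Rate = 3.921/(1 + 1.931) = 1.338 kJ/s.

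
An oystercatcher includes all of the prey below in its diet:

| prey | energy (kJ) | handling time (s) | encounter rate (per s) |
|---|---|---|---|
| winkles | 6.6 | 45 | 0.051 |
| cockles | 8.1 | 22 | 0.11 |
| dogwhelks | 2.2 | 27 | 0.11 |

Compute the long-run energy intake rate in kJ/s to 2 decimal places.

R = Σλ_iE_i / (1 + Σλ_ih_i)
Numerator: 0.051×6.6 + 0.11×8.1 + 0.11×2.2 = 1.47
Denominator: 1 + 0.051×45 + 0.11×22 + 0.11×27 = 8.685
R = 1.47/8.685 = 0.1692 kJ/s

0.17 kJ/s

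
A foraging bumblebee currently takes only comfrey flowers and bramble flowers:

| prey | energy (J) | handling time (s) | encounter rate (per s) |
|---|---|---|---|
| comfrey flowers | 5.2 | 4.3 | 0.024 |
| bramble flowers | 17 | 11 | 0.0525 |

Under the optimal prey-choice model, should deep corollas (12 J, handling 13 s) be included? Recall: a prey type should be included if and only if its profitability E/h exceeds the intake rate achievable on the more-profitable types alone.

Intake rate on the current diet: R = (0.024×5.2 + 0.0525×17) / (1 + 0.024×4.3 + 0.0525×11) = 1.017/1.681 = 0.6053 J/s.
Profitability of deep corollas: 12/13 = 0.9231 J/s.
0.9231 > 0.6053, so adding deep corollas raises the average — include it.

Yes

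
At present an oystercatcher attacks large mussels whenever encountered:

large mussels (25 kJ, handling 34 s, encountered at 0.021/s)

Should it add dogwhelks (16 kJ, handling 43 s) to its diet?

Yes

On large mussels alone, R = ΣλE/(1+Σλh) = 0.525/1.714 = 0.3063 kJ/s.
dogwhelks: E/h = 16/43 = 0.3721 kJ/s.
Since 0.3721 > R, including dogwhelks increases the long-run rate.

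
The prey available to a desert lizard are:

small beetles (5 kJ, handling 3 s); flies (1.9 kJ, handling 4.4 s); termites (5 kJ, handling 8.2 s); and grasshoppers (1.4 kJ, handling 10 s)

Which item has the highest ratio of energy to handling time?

In descending order of E/h:
small beetles: 5/3 = 1.67 kJ/s
termites: 5/8.2 = 0.61 kJ/s
flies: 1.9/4.4 = 0.432 kJ/s
grasshoppers: 1.4/10 = 0.14 kJ/s

small beetles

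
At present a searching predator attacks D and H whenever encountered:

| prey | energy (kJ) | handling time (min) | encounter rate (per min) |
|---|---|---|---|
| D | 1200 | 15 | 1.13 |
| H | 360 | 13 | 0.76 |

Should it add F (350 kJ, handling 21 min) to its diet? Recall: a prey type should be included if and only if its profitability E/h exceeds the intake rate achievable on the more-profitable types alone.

Intake rate on the current diet: R = (1.13×1200 + 0.76×360) / (1 + 1.13×15 + 0.76×13) = 1630/27.83 = 58.56 kJ/min.
Profitability of F: 350/21 = 16.67 kJ/min.
Since 16.67 < R, time spent handling F is better spent searching.

No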